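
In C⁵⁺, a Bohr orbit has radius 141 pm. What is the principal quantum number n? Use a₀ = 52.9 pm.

4

r_n = n²a₀/Z ⇒ n² = rZ/a₀ = 141 × 6 / 52.9 ≈ 15.99
n = 4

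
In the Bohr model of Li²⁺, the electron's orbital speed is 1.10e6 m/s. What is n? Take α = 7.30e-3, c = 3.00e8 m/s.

6

v_n = Zαc/n ⇒ n = Zαc/v = 3 × 0.00730 × 3.00e8 / 1.10e6 ≈ 5.97
n = 6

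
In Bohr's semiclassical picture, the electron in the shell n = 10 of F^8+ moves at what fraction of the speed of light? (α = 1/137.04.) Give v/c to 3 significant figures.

v_n = Zαc/n, so v/c = Zα/n = 9 × 0.00730 / 10 = 0.00657

0.00657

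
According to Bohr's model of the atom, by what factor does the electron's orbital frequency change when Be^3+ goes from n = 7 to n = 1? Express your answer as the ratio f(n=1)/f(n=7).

343

f ∝ Z^2 · n^-3; with Z fixed, f ∝ n^-3.
f(n=1)/f(n=7) = (1/7)^-3 = 343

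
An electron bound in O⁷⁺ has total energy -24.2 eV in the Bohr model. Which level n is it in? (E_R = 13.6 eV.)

6

E_n = −E_R Z²/n² ⇒ n² = E_R Z²/(−E_n) = 13.6 × 8² / 24.2 ≈ 35.97
n = 6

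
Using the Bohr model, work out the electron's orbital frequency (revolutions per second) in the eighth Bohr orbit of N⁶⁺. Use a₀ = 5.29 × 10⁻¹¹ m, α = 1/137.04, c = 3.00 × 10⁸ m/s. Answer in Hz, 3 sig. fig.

6.30 × 10¹⁴ Hz

r = n²a₀/Z = 4.84 × 10⁻¹⁰ m, v = Zαc/n = 1.92 × 10⁶ m/s
f = v/(2πr) = 6.30 × 10¹⁴ Hz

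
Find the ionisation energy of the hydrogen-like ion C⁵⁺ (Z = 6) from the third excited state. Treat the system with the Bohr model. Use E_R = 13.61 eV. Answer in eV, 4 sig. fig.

E_n = −E_R·Z²/n² = −13.61 × 6²/4² eV = -30.62 eV
Ionisation energy = −E_n = 30.62 eV

30.62 eV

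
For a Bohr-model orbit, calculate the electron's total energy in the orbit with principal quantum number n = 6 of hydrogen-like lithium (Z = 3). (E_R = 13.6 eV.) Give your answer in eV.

-3.40 eV

E_n = −E_R·Z²/n² = −13.6 × 3²/6² = -3.40 eV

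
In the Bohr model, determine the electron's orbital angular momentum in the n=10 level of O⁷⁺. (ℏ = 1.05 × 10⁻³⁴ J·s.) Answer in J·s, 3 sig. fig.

1.05 × 10⁻³³ J·s

L_n = nℏ = 10 × 1.05 × 10⁻³⁴ = 1.05 × 10⁻³³ J·s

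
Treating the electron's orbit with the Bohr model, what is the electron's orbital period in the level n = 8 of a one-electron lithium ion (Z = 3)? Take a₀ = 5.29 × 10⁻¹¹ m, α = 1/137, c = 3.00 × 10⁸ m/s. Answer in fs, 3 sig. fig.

8.63 fs

r = n²a₀/Z = 8²·5.29 × 10⁻¹¹/3 = 1.13 × 10⁻⁹ m
v = Zαc/n = 3·0.00730·3.00 × 10⁸/8 = 8.21 × 10⁵ m/s
T = 2πr/v = 8.63 × 10⁻¹⁵ s = 8.63 fs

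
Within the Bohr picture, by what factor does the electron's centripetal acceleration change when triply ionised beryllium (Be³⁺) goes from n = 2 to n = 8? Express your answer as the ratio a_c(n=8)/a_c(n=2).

1/256

a_c ∝ Z^3 · n^-4; with Z fixed, a_c ∝ n^-4.
a_c(n=8)/a_c(n=2) = (8/2)^-4 = 1/256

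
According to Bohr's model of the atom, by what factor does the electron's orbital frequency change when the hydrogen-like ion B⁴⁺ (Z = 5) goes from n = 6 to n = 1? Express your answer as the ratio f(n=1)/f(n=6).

216

f ∝ Z^2 · n^-3; with Z fixed, f ∝ n^-3.
f(n=1)/f(n=6) = (1/6)^-3 = 216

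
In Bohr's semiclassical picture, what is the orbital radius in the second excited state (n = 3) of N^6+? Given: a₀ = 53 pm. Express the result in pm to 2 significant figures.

68 pm

r_n = n²a₀/Z = 3² × 53 / 7
    = 9 × 53 / 7 = 68 pm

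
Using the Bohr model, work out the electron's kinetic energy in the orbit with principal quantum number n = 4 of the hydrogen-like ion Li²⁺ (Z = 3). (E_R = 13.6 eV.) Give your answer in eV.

For a Coulomb orbit the virial theorem gives K = −E_n.
E_n = −E_R·Z²/n², so K = E_R·Z²/n² = 13.6 × 3²/4² = 7.65 eV

7.65 eV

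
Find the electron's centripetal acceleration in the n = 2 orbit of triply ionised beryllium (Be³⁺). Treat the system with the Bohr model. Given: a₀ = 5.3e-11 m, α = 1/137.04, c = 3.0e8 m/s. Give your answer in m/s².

3.6e23 m/s²

r = n²a₀/Z = 5.3e-11 m, v = Zαc/n = 4.4e6 m/s
a = v²/r = (4.4e6)² / 5.3e-11 = 3.6e23 m/s²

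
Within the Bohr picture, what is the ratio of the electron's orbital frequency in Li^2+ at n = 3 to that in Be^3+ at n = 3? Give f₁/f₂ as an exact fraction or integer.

9/16

f ∝ Z^2 · n^-3
f₁/f₂ = (3/4)^2 · (3/3)^-3 = 9/16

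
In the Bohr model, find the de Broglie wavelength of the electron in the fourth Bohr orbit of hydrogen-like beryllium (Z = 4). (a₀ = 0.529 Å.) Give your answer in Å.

The Bohr quantisation condition is nλ = 2πr_n.
r_n = n²a₀/Z = 2.12 Å
λ = 2πr_n/n = 2π·2.12/4 = 3.32 Å

3.32 Å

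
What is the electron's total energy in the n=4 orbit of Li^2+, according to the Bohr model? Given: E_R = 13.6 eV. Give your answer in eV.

-7.65 eV

E_n = −E_R·Z²/n² = −13.6 × 3²/4² = -7.65 eV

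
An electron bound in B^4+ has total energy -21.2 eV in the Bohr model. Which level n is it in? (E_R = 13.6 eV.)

E_n = −E_R Z²/n² ⇒ n² = E_R Z²/(−E_n) = 13.6 × 5² / 21.2 ≈ 16.04
n = 4

4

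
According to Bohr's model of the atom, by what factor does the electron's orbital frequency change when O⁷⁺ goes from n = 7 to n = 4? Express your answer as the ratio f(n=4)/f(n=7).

343/64

f ∝ Z^2 · n^-3; with Z fixed, f ∝ n^-3.
f(n=4)/f(n=7) = (4/7)^-3 = 343/64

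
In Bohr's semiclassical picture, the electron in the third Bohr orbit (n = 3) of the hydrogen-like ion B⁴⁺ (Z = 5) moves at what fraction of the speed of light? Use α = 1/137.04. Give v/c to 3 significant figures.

0.0122

v_n = Zαc/n, so v/c = Zα/n = 5 × 0.00730 / 3 = 0.0122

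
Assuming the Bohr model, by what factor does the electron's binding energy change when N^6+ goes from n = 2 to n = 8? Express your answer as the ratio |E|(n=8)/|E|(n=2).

1/16

|E| ∝ Z^2 · n^-2; with Z fixed, |E| ∝ n^-2.
|E|(n=8)/|E|(n=2) = (8/2)^-2 = 1/16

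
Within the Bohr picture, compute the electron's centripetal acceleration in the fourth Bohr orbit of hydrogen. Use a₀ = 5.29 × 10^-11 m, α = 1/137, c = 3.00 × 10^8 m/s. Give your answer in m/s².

r = n²a₀/Z = 8.46 × 10^-10 m, v = Zαc/n = 5.47 × 10^5 m/s
a = v²/r = (5.47 × 10^5)² / 8.46 × 10^-10 = 3.54 × 10^20 m/s²

3.54 × 10^20 m/s²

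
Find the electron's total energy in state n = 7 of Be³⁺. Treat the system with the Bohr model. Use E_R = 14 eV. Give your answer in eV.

E_n = −E_R·Z²/n² = −14 × 4²/7² = -4.6 eV

-4.6 eV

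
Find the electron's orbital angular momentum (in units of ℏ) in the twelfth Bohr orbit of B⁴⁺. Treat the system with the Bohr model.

12

L_n = nℏ, so L/ℏ = n = 12.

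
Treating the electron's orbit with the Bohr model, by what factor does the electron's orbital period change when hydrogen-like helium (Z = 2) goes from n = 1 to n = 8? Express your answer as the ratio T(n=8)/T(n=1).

512

T ∝ Z^-2 · n^3; with Z fixed, T ∝ n^3.
T(n=8)/T(n=1) = (8/1)^3 = 512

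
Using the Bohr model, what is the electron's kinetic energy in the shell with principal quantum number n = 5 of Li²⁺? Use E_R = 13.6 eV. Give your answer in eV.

For a Coulomb orbit the virial theorem gives K = −E_n.
E_n = −E_R·Z²/n², so K = E_R·Z²/n² = 13.6 × 3²/5² = 4.90 eV

4.90 eV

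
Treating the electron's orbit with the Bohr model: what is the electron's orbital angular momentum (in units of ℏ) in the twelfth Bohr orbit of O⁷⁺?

12

L_n = nℏ, so L/ℏ = n = 12.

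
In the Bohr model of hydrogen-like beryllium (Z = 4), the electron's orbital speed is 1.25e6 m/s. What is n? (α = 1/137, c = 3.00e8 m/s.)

v_n = Zαc/n ⇒ n = Zαc/v = 4 × 0.00730 × 3.00e8 / 1.25e6 ≈ 7.01
n = 7

7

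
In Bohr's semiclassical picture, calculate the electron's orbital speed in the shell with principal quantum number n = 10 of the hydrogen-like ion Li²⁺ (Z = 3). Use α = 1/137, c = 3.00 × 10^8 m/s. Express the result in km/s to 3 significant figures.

657 km/s

v_n = Zαc/n = 3 × 0.00730 × 3.00 × 10^8 / 10
    = 657 km/s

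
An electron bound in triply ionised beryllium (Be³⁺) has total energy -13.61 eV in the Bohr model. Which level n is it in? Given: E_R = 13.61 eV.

E_n = −E_R Z²/n² ⇒ n² = E_R Z²/(−E_n) = 13.61 × 4² / 13.61 ≈ 16.00
n = 4

4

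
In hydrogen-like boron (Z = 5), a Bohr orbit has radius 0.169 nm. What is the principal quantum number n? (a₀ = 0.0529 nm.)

r_n = n²a₀/Z ⇒ n² = rZ/a₀ = 0.169 × 5 / 0.0529 ≈ 15.97
n = 4

4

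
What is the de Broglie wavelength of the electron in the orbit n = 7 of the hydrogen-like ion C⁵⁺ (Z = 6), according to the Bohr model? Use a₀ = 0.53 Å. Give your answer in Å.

The Bohr quantisation condition is nλ = 2πr_n.
r_n = n²a₀/Z = 4.3 Å
λ = 2πr_n/n = 2π·4.3/7 = 3.9 Å

3.9 Å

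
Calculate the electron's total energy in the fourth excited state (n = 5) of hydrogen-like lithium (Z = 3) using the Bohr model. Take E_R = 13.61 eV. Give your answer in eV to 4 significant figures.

-4.900 eV

E_n = −E_R·Z²/n² = −13.61 × 3²/5² = -4.900 eV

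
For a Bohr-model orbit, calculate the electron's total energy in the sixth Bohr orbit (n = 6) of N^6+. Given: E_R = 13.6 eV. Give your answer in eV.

E_n = −E_R·Z²/n² = −13.6 × 7²/6² = -18.5 eV

-18.5 eV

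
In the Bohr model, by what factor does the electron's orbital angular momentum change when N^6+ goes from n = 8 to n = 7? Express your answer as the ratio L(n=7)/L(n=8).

7/8

L = nℏ depends only on n, so L ∝ n.
L(n=7)/L(n=8) = (7/8)^1 = 7/8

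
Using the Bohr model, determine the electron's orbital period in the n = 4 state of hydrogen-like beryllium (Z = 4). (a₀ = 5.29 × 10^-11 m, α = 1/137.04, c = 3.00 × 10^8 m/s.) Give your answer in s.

r = n²a₀/Z = 4²·5.29 × 10^-11/4 = 2.12 × 10^-10 m
v = Zαc/n = 4·0.00730·3.00 × 10^8/4 = 2.19 × 10^6 m/s
T = 2πr/v = 6.07 × 10^-16 s

6.07 × 10^-16 s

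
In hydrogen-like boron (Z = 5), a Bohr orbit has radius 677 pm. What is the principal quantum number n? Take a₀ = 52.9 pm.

r_n = n²a₀/Z ⇒ n² = rZ/a₀ = 677 × 5 / 52.9 ≈ 63.99
n = 8

8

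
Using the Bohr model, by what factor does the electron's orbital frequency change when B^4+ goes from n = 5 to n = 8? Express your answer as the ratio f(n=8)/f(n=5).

f ∝ Z^2 · n^-3; with Z fixed, f ∝ n^-3.
f(n=8)/f(n=5) = (8/5)^-3 = 125/512

125/512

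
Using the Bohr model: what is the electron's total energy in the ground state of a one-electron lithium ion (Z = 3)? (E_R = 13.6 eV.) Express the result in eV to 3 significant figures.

E_n = −E_R·Z²/n² = −13.6 × 3²/1² = -122 eV

-122 eV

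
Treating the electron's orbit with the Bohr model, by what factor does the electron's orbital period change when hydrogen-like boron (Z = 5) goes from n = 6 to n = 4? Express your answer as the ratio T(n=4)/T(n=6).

T ∝ Z^-2 · n^3; with Z fixed, T ∝ n^3.
T(n=4)/T(n=6) = (4/6)^3 = 8/27

8/27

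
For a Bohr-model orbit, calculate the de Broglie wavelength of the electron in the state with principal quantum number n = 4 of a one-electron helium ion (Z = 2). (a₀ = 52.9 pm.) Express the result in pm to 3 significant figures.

The Bohr quantisation condition is nλ = 2πr_n.
r_n = n²a₀/Z = 423 pm
λ = 2πr_n/n = 2π·423/4 = 665 pm

665 pm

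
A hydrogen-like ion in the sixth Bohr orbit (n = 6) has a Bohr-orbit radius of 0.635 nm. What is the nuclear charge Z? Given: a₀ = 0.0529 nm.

r_n = n²a₀/Z ⇒ Z = n²a₀/r = 6² × 0.0529 / 0.635 ≈ 3.00
Z = 3

3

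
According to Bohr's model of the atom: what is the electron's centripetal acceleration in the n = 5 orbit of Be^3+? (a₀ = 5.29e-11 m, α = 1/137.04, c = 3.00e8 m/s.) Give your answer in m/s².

9.28e21 m/s²

r = n²a₀/Z = 3.31e-10 m, v = Zαc/n = 1.75e6 m/s
a = v²/r = (1.75e6)² / 3.31e-10 = 9.28e21 m/s²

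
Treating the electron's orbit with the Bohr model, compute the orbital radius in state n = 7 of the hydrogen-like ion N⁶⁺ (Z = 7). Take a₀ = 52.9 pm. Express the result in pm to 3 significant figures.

370 pm

r_n = n²a₀/Z = 7² × 52.9 / 7
    = 49 × 52.9 / 7 = 370 pm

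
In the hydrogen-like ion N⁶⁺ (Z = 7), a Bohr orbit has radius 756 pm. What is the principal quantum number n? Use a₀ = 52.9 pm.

r_n = n²a₀/Z ⇒ n² = rZ/a₀ = 756 × 7 / 52.9 ≈ 100.04
n = 10

10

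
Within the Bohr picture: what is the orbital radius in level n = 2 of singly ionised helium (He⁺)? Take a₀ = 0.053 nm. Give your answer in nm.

0.11 nm

r_n = n²a₀/Z = 2² × 0.053 / 2
    = 4 × 0.053 / 2 = 0.11 nm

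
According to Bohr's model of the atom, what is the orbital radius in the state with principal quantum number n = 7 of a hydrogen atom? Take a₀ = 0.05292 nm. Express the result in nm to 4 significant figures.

2.593 nm

r_n = n²a₀/Z = 7² × 0.05292 / 1
    = 49 × 0.05292 / 1 = 2.593 nm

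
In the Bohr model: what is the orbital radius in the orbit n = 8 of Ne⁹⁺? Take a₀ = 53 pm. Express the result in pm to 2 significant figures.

r_n = n²a₀/Z = 8² × 53 / 10
    = 64 × 53 / 10 = 340 pm

340 pm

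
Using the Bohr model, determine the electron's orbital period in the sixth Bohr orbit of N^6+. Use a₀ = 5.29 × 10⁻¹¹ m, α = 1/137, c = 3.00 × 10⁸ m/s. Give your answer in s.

r = n²a₀/Z = 6²·5.29 × 10⁻¹¹/7 = 2.72 × 10⁻¹⁰ m
v = Zαc/n = 7·0.00730·3.00 × 10⁸/6 = 2.55 × 10⁶ m/s
T = 2πr/v = 6.69 × 10⁻¹⁶ s

6.69 × 10⁻¹⁶ s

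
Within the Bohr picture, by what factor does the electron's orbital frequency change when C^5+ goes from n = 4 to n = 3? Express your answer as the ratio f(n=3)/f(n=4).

64/27

f ∝ Z^2 · n^-3; with Z fixed, f ∝ n^-3.
f(n=3)/f(n=4) = (3/4)^-3 = 64/27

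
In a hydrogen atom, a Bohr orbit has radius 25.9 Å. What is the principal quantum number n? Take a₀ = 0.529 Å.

r_n = n²a₀/Z ⇒ n² = rZ/a₀ = 25.9 × 1 / 0.529 ≈ 48.96
n = 7

7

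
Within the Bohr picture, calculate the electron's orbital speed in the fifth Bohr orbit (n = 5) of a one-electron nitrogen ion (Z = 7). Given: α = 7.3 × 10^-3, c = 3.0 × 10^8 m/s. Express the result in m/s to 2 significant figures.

3.1 × 10^6 m/s

v_n = Zαc/n = 7 × 0.0073 × 3.0 × 10^8 / 5
    = 3.1 × 10^6 m/s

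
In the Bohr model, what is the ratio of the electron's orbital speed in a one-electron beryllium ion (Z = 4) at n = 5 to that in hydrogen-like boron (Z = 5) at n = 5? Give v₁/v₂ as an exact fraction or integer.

v ∝ Z^1 · n^-1
v₁/v₂ = (4/5)^1 · (5/5)^-1 = 4/5

4/5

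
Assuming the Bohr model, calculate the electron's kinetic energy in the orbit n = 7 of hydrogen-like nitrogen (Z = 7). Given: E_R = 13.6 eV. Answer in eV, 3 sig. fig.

For a Coulomb orbit the virial theorem gives K = −E_n.
E_n = −E_R·Z²/n², so K = E_R·Z²/n² = 13.6 × 7²/7² = 13.6 eV

13.6 eV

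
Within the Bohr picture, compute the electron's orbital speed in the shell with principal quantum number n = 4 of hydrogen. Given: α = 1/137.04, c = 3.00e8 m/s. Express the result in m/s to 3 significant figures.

v_n = Zαc/n = 1 × 0.00730 × 3.00e8 / 4
    = 5.47e5 m/s

5.47e5 m/s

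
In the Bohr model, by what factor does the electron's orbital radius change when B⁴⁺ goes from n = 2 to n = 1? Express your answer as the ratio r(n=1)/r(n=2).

r ∝ Z^-1 · n^2; with Z fixed, r ∝ n^2.
r(n=1)/r(n=2) = (1/2)^2 = 1/4

1/4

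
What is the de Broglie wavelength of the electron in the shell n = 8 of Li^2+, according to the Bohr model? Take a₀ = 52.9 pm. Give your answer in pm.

The Bohr quantisation condition is nλ = 2πr_n.
r_n = n²a₀/Z = 1130 pm
λ = 2πr_n/n = 2π·1130/8 = 886 pm

886 pm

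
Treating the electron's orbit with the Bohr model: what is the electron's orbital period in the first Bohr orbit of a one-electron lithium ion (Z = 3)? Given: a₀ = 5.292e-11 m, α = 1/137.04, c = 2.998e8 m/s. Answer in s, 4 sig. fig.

1.689e-17 s

r = n²a₀/Z = 1²·5.292e-11/3 = 1.764e-11 m
v = Zαc/n = 3·0.007297·2.998e8/1 = 6.563e6 m/s
T = 2πr/v = 1.689e-17 s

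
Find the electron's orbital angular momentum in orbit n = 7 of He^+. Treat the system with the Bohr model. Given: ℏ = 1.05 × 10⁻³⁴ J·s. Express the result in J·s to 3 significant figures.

L_n = nℏ = 7 × 1.05 × 10⁻³⁴ = 7.35 × 10⁻³⁴ J·s

7.35 × 10⁻³⁴ J·s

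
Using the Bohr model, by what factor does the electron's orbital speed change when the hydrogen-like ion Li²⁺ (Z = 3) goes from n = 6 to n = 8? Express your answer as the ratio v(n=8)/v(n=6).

3/4

v ∝ Z^1 · n^-1; with Z fixed, v ∝ n^-1.
v(n=8)/v(n=6) = (8/6)^-1 = 3/4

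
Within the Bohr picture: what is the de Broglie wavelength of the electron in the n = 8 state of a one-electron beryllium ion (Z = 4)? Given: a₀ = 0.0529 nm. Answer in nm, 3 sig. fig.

The Bohr quantisation condition is nλ = 2πr_n.
r_n = n²a₀/Z = 0.846 nm
λ = 2πr_n/n = 2π·0.846/8 = 0.665 nm

0.665 nm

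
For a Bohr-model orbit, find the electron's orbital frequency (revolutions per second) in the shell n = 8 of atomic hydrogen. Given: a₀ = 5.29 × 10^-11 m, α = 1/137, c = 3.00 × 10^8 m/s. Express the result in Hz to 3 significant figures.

r = n²a₀/Z = 3.39 × 10^-9 m, v = Zαc/n = 2.74 × 10^5 m/s
f = v/(2πr) = 1.29 × 10^13 Hz

1.29 × 10^13 Hz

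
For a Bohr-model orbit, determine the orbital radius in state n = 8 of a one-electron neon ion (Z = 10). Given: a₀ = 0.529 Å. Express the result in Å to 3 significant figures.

r_n = n²a₀/Z = 8² × 0.529 / 10
    = 64 × 0.529 / 10 = 3.39 Å

3.39 Å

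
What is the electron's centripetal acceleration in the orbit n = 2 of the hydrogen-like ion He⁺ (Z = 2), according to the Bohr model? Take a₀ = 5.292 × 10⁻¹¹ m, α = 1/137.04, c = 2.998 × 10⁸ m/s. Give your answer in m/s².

4.522 × 10²² m/s²

r = n²a₀/Z = 1.058 × 10⁻¹⁰ m, v = Zαc/n = 2.188 × 10⁶ m/s
a = v²/r = (2.188 × 10⁶)² / 1.058 × 10⁻¹⁰ = 4.522 × 10²² m/s²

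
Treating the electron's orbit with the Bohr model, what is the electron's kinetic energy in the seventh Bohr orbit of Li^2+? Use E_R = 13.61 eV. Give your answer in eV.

2.500 eV

For a Coulomb orbit the virial theorem gives K = −E_n.
E_n = −E_R·Z²/n², so K = E_R·Z²/n² = 13.61 × 3²/7² = 2.500 eV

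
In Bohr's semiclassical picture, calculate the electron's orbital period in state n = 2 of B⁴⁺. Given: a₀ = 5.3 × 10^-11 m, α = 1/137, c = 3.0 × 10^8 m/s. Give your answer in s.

4.9 × 10^-17 s

r = n²a₀/Z = 2²·5.3 × 10^-11/5 = 4.2 × 10^-11 m
v = Zαc/n = 5·0.0073·3.0 × 10^8/2 = 5.5 × 10^6 m/s
T = 2πr/v = 4.9 × 10^-17 s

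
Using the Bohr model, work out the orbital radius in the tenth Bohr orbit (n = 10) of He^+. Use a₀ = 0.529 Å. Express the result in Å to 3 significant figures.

r_n = n²a₀/Z = 10² × 0.529 / 2
    = 100 × 0.529 / 2 = 26.5 Å

26.5 Å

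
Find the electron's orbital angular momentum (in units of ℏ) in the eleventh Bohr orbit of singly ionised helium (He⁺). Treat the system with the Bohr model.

L_n = nℏ, so L/ℏ = n = 11.

11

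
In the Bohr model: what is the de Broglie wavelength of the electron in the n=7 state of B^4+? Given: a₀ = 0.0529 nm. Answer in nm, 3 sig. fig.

The Bohr quantisation condition is nλ = 2πr_n.
r_n = n²a₀/Z = 0.518 nm
λ = 2πr_n/n = 2π·0.518/7 = 0.465 nm

0.465 nm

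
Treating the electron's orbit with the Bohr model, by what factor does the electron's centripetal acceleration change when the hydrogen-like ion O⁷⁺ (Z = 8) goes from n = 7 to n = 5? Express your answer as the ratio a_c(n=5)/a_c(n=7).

2401/625

a_c ∝ Z^3 · n^-4; with Z fixed, a_c ∝ n^-4.
a_c(n=5)/a_c(n=7) = (5/7)^-4 = 2401/625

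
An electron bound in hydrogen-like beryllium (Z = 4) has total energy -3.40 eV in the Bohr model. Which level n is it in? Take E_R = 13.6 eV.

E_n = −E_R Z²/n² ⇒ n² = E_R Z²/(−E_n) = 13.6 × 4² / 3.40 ≈ 64.00
n = 8

8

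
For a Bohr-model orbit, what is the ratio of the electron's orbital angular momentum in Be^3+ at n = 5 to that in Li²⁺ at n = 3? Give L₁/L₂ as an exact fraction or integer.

L = nℏ is independent of Z.
L₁/L₂ = n₁/n₂ = 5/3 = 5/3

5/3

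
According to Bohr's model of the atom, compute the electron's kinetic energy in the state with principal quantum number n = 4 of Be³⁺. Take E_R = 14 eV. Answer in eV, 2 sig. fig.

14 eV

For a Coulomb orbit the virial theorem gives K = −E_n.
E_n = −E_R·Z²/n², so K = E_R·Z²/n² = 14 × 4²/4² = 14 eV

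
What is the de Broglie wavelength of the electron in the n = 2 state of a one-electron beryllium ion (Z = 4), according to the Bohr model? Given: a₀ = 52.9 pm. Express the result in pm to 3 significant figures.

166 pm

The Bohr quantisation condition is nλ = 2πr_n.
r_n = n²a₀/Z = 52.9 pm
λ = 2πr_n/n = 2π·52.9/2 = 166 pm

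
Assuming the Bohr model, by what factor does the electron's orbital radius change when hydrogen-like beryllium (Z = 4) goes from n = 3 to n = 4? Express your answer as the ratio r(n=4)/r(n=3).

16/9

r ∝ Z^-1 · n^2; with Z fixed, r ∝ n^2.
r(n=4)/r(n=3) = (4/3)^2 = 16/9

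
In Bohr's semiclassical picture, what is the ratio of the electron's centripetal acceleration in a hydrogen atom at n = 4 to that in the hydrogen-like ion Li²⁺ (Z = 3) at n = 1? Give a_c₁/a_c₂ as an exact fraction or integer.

1/6912

a_c ∝ Z^3 · n^-4
a_c₁/a_c₂ = (1/3)^3 · (4/1)^-4 = 1/6912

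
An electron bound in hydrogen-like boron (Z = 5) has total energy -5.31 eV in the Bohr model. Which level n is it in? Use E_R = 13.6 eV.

8

E_n = −E_R Z²/n² ⇒ n² = E_R Z²/(−E_n) = 13.6 × 5² / 5.31 ≈ 64.03
n = 8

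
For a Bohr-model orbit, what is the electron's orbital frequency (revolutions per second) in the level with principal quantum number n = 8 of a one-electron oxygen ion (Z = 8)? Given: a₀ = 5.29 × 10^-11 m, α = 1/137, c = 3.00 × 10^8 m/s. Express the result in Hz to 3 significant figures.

r = n²a₀/Z = 4.23 × 10^-10 m, v = Zαc/n = 2.19 × 10^6 m/s
f = v/(2πr) = 8.24 × 10^14 Hz

8.24 × 10^14 Hz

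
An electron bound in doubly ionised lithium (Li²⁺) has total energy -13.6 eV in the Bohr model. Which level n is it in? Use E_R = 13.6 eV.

3

E_n = −E_R Z²/n² ⇒ n² = E_R Z²/(−E_n) = 13.6 × 3² / 13.6 ≈ 9.00
n = 3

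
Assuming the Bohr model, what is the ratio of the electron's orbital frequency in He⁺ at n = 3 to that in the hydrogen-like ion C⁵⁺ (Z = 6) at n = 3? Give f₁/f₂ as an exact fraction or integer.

1/9

f ∝ Z^2 · n^-3
f₁/f₂ = (2/6)^2 · (3/3)^-3 = 1/9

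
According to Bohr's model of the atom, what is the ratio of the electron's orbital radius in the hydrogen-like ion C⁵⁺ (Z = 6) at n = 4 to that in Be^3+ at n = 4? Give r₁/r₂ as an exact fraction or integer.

2/3

r ∝ Z^-1 · n^2
r₁/r₂ = (6/4)^-1 · (4/4)^2 = 2/3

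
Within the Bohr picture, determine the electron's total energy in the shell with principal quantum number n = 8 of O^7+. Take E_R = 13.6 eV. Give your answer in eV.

E_n = −E_R·Z²/n² = −13.6 × 8²/8² = -13.6 eV

-13.6 eV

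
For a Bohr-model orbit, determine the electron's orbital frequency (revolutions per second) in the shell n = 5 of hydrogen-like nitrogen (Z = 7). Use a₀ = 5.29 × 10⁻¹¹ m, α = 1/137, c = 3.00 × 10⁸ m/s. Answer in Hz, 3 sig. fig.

2.58 × 10¹⁵ Hz

r = n²a₀/Z = 1.89 × 10⁻¹⁰ m, v = Zαc/n = 3.07 × 10⁶ m/s
f = v/(2πr) = 2.58 × 10¹⁵ Hz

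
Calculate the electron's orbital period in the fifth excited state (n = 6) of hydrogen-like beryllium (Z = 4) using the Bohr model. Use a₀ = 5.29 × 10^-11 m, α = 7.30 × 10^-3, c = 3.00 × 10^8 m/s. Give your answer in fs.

r = n²a₀/Z = 6²·5.29 × 10^-11/4 = 4.76 × 10^-10 m
v = Zαc/n = 4·0.00730·3.00 × 10^8/6 = 1.46 × 10^6 m/s
T = 2πr/v = 2.05 × 10^-15 s = 2.05 fs

2.05 fs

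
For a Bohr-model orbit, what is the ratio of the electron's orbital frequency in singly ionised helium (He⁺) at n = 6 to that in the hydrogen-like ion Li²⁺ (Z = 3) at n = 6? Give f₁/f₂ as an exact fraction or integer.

f ∝ Z^2 · n^-3
f₁/f₂ = (2/3)^2 · (6/6)^-3 = 4/9

4/9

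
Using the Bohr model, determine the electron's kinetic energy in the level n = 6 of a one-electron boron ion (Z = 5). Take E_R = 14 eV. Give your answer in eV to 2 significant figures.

For a Coulomb orbit the virial theorem gives K = −E_n.
E_n = −E_R·Z²/n², so K = E_R·Z²/n² = 14 × 5²/6² = 9.7 eV

9.7 eV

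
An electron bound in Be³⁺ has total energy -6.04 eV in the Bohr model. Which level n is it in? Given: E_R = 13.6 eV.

6

E_n = −E_R Z²/n² ⇒ n² = E_R Z²/(−E_n) = 13.6 × 4² / 6.04 ≈ 36.03
n = 6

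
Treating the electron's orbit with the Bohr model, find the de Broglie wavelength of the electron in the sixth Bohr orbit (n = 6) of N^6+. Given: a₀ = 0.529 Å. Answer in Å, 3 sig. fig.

2.85 Å

The Bohr quantisation condition is nλ = 2πr_n.
r_n = n²a₀/Z = 2.72 Å
λ = 2πr_n/n = 2π·2.72/6 = 2.85 Å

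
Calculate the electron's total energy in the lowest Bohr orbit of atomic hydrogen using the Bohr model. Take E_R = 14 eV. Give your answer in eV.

E_n = −E_R·Z²/n² = −14 × 1²/1² = -14 eV

-14 eV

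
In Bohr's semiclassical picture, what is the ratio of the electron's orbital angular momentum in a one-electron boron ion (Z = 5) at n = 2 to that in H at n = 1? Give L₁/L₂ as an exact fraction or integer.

L = nℏ is independent of Z.
L₁/L₂ = n₁/n₂ = 2/1 = 2

2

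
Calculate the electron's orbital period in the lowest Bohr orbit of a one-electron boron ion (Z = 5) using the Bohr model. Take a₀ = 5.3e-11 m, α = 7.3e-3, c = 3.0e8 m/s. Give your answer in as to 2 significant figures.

r = n²a₀/Z = 1²·5.3e-11/5 = 1.1e-11 m
v = Zαc/n = 5·0.0073·3.0e8/1 = 1.1e7 m/s
T = 2πr/v = 6.1e-18 s = 6.1 as

6.1 as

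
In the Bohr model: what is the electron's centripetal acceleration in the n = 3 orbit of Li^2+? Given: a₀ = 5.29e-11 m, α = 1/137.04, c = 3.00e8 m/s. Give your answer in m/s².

r = n²a₀/Z = 1.59e-10 m, v = Zαc/n = 2.19e6 m/s
a = v²/r = (2.19e6)² / 1.59e-10 = 3.02e22 m/s²

3.02e22 m/s²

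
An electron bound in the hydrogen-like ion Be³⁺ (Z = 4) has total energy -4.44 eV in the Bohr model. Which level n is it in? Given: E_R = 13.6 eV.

E_n = −E_R Z²/n² ⇒ n² = E_R Z²/(−E_n) = 13.6 × 4² / 4.44 ≈ 49.01
n = 7

7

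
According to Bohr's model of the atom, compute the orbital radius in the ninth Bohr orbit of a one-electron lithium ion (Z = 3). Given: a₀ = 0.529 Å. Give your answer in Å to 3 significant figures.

r_n = n²a₀/Z = 9² × 0.529 / 3
    = 81 × 0.529 / 3 = 14.3 Å

14.3 Å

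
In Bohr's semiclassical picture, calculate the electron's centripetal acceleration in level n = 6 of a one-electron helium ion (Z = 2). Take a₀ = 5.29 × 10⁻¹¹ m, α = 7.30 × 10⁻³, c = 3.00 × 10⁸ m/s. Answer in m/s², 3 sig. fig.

r = n²a₀/Z = 9.52 × 10⁻¹⁰ m, v = Zαc/n = 7.30 × 10⁵ m/s
a = v²/r = (7.30 × 10⁵)² / 9.52 × 10⁻¹⁰ = 5.60 × 10²⁰ m/s²

5.60 × 10²⁰ m/s²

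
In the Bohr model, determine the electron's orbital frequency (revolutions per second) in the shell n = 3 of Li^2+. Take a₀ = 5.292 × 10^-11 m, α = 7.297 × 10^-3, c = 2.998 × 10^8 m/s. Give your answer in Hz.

r = n²a₀/Z = 1.588 × 10^-10 m, v = Zαc/n = 2.188 × 10^6 m/s
f = v/(2πr) = 2.193 × 10^15 Hz

2.193 × 10^15 Hz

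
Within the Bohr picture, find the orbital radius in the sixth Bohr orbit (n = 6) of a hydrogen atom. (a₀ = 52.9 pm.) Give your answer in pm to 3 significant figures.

1900 pm

r_n = n²a₀/Z = 6² × 52.9 / 1
    = 36 × 52.9 / 1 = 1900 pm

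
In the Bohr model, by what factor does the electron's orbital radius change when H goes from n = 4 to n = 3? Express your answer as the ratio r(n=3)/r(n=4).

r ∝ Z^-1 · n^2; with Z fixed, r ∝ n^2.
r(n=3)/r(n=4) = (3/4)^2 = 9/16

9/16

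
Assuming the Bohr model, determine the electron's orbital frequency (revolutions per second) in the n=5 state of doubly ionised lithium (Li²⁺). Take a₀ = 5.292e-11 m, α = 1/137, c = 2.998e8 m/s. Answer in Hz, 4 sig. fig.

4.739e14 Hz

r = n²a₀/Z = 4.410e-10 m, v = Zαc/n = 1.313e6 m/s
f = v/(2πr) = 4.739e14 Hz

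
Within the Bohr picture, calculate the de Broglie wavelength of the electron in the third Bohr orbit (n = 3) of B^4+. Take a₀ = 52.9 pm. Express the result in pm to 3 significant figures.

199 pm

The Bohr quantisation condition is nλ = 2πr_n.
r_n = n²a₀/Z = 95.2 pm
λ = 2πr_n/n = 2π·95.2/3 = 199 pm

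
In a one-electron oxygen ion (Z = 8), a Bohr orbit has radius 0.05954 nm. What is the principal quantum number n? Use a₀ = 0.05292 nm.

r_n = n²a₀/Z ⇒ n² = rZ/a₀ = 0.05954 × 8 / 0.05292 ≈ 9.00
n = 3

3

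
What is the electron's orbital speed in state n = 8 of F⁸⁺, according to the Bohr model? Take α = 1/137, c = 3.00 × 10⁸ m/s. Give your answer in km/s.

2460 km/s

v_n = Zαc/n = 9 × 0.00730 × 3.00 × 10⁸ / 8
    = 2460 km/s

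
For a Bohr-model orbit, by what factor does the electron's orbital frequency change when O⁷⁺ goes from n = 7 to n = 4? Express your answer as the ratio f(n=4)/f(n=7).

343/64

f ∝ Z^2 · n^-3; with Z fixed, f ∝ n^-3.
f(n=4)/f(n=7) = (4/7)^-3 = 343/64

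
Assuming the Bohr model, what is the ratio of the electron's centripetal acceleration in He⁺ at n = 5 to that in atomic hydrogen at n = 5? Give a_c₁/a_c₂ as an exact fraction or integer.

8

a_c ∝ Z^3 · n^-4
a_c₁/a_c₂ = (2/1)^3 · (5/5)^-4 = 8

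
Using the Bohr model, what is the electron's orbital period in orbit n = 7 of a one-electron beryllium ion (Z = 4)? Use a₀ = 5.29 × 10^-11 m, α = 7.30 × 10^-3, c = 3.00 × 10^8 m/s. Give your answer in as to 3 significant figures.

r = n²a₀/Z = 7²·5.29 × 10^-11/4 = 6.48 × 10^-10 m
v = Zαc/n = 4·0.00730·3.00 × 10^8/7 = 1.25 × 10^6 m/s
T = 2πr/v = 3.25 × 10^-15 s = 3250 as

3250 as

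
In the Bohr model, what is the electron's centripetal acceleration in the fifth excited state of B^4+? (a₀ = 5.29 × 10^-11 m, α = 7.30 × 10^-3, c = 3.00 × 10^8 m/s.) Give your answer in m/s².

r = n²a₀/Z = 3.81 × 10^-10 m, v = Zαc/n = 1.82 × 10^6 m/s
a = v²/r = (1.82 × 10^6)² / 3.81 × 10^-10 = 8.74 × 10^21 m/s²

8.74 × 10^21 m/s²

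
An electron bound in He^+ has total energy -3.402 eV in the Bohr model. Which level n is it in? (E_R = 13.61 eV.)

4

E_n = −E_R Z²/n² ⇒ n² = E_R Z²/(−E_n) = 13.61 × 2² / 3.402 ≈ 16.00
n = 4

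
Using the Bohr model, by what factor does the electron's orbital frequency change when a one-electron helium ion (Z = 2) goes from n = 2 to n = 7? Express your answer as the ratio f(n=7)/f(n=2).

f ∝ Z^2 · n^-3; with Z fixed, f ∝ n^-3.
f(n=7)/f(n=2) = (7/2)^-3 = 8/343

8/343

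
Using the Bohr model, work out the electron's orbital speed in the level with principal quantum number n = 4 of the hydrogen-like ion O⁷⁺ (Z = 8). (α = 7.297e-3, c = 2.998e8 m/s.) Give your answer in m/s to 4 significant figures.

4.375e6 m/s

v_n = Zαc/n = 8 × 0.007297 × 2.998e8 / 4
    = 4.375e6 m/s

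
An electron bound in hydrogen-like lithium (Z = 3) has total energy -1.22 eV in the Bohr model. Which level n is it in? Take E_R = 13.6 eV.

E_n = −E_R Z²/n² ⇒ n² = E_R Z²/(−E_n) = 13.6 × 3² / 1.22 ≈ 100.33
n = 10

10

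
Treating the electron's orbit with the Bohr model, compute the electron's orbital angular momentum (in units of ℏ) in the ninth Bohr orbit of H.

L_n = nℏ, so L/ℏ = n = 9.

9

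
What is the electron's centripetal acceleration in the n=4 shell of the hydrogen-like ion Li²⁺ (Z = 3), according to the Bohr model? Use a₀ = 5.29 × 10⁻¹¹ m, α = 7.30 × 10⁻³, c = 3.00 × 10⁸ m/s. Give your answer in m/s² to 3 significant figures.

r = n²a₀/Z = 2.82 × 10⁻¹⁰ m, v = Zαc/n = 1.64 × 10⁶ m/s
a = v²/r = (1.64 × 10⁶)² / 2.82 × 10⁻¹⁰ = 9.56 × 10²¹ m/s²

9.56 × 10²¹ m/s²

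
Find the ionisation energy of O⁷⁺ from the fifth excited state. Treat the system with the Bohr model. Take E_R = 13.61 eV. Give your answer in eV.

24.20 eV

E_n = −E_R·Z²/n² = −13.61 × 8²/6² eV = -24.20 eV
Ionisation energy = −E_n = 24.20 eV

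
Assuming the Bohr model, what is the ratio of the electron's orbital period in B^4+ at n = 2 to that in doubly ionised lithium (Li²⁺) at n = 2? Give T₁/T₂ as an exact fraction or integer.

T ∝ Z^-2 · n^3
T₁/T₂ = (5/3)^-2 · (2/2)^3 = 9/25

9/25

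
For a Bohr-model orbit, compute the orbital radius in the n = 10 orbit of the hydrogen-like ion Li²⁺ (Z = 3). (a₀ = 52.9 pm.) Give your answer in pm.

r_n = n²a₀/Z = 10² × 52.9 / 3
    = 100 × 52.9 / 3 = 1760 pm

1760 pm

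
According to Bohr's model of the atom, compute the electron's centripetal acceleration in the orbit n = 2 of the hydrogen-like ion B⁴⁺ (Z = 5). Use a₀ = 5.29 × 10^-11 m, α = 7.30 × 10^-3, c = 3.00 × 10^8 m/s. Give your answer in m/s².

7.08 × 10^23 m/s²

r = n²a₀/Z = 4.23 × 10^-11 m, v = Zαc/n = 5.47 × 10^6 m/s
a = v²/r = (5.47 × 10^6)² / 4.23 × 10^-11 = 7.08 × 10^23 m/s²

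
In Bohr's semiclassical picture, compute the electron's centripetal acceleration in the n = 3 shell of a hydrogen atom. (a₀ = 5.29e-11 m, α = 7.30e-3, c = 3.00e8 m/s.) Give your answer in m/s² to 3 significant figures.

1.12e21 m/s²

r = n²a₀/Z = 4.76e-10 m, v = Zαc/n = 7.30e5 m/s
a = v²/r = (7.30e5)² / 4.76e-10 = 1.12e21 m/s²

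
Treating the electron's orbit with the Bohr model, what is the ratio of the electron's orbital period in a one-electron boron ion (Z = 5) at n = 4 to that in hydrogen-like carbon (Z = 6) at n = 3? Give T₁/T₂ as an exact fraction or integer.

T ∝ Z^-2 · n^3
T₁/T₂ = (5/6)^-2 · (4/3)^3 = 256/75

256/75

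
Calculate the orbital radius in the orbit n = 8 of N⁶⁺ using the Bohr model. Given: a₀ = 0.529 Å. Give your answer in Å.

4.84 Å

r_n = n²a₀/Z = 8² × 0.529 / 7
    = 64 × 0.529 / 7 = 4.84 Å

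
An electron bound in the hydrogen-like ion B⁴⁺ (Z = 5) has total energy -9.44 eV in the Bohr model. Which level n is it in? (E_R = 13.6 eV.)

6

E_n = −E_R Z²/n² ⇒ n² = E_R Z²/(−E_n) = 13.6 × 5² / 9.44 ≈ 36.02
n = 6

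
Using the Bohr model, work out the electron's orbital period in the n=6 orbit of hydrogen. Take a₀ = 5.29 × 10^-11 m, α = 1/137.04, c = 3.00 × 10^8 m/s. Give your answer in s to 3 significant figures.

3.28 × 10^-14 s

r = n²a₀/Z = 6²·5.29 × 10^-11/1 = 1.90 × 10^-9 m
v = Zαc/n = 1·0.00730·3.00 × 10^8/6 = 3.65 × 10^5 m/s
T = 2πr/v = 3.28 × 10^-14 s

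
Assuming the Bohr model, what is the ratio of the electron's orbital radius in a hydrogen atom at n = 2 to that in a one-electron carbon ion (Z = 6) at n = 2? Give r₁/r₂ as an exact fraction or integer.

r ∝ Z^-1 · n^2
r₁/r₂ = (1/6)^-1 · (2/2)^2 = 6

6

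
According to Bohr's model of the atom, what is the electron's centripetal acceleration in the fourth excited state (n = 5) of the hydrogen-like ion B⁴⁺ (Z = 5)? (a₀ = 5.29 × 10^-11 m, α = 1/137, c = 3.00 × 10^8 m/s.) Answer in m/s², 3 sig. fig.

r = n²a₀/Z = 2.64 × 10^-10 m, v = Zαc/n = 2.19 × 10^6 m/s
a = v²/r = (2.19 × 10^6)² / 2.64 × 10^-10 = 1.81 × 10^22 m/s²

1.81 × 10^22 m/s²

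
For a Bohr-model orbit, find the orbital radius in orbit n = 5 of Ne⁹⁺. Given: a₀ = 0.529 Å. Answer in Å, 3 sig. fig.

r_n = n²a₀/Z = 5² × 0.529 / 10
    = 25 × 0.529 / 10 = 1.32 Å

1.32 Å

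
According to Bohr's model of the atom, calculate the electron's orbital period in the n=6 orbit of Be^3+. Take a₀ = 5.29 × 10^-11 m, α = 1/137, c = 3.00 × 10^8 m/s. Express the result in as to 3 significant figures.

2050 as

r = n²a₀/Z = 6²·5.29 × 10^-11/4 = 4.76 × 10^-10 m
v = Zαc/n = 4·0.00730·3.00 × 10^8/6 = 1.46 × 10^6 m/s
T = 2πr/v = 2.05 × 10^-15 s = 2050 as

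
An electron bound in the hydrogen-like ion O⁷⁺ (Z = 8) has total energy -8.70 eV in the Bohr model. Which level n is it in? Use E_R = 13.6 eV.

10

E_n = −E_R Z²/n² ⇒ n² = E_R Z²/(−E_n) = 13.6 × 8² / 8.70 ≈ 100.05
n = 10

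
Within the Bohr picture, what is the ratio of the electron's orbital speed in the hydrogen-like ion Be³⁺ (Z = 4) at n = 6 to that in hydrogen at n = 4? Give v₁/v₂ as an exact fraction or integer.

8/3

v ∝ Z^1 · n^-1
v₁/v₂ = (4/1)^1 · (6/4)^-1 = 8/3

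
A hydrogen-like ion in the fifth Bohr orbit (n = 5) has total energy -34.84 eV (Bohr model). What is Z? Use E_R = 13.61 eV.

8

E_n = −E_R Z²/n² ⇒ Z² = −E_n n²/E_R = 34.84 × 5² / 13.61 ≈ 64.00
Z = 8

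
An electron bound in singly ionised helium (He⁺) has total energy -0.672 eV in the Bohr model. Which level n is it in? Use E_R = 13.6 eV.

9

E_n = −E_R Z²/n² ⇒ n² = E_R Z²/(−E_n) = 13.6 × 2² / 0.672 ≈ 80.95
n = 9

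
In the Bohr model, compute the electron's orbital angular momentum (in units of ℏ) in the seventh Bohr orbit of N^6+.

L_n = nℏ, so L/ℏ = n = 7.

7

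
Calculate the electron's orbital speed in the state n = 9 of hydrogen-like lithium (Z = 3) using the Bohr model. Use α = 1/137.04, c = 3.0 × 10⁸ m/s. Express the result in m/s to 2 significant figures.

7.3 × 10⁵ m/s

v_n = Zαc/n = 3 × 0.0073 × 3.0 × 10⁸ / 9
    = 7.3 × 10⁵ m/s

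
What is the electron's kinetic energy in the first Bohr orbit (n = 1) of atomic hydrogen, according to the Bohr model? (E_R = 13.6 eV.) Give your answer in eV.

13.6 eV

For a Coulomb orbit the virial theorem gives K = −E_n.
E_n = −E_R·Z²/n², so K = E_R·Z²/n² = 13.6 × 1²/1² = 13.6 eV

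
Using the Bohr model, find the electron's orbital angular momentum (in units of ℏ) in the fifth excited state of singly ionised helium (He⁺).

L_n = nℏ, so L/ℏ = n = 6.

6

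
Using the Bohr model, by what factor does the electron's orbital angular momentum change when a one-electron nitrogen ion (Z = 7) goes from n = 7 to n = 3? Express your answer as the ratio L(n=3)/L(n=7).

L = nℏ depends only on n, so L ∝ n.
L(n=3)/L(n=7) = (3/7)^1 = 3/7

3/7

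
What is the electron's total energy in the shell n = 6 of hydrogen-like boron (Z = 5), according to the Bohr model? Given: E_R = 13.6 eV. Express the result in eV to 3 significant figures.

-9.44 eV

E_n = −E_R·Z²/n² = −13.6 × 5²/6² = -9.44 eV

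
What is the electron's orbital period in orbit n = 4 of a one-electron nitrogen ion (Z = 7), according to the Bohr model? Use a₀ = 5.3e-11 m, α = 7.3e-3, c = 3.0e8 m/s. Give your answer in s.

r = n²a₀/Z = 4²·5.3e-11/7 = 1.2e-10 m
v = Zαc/n = 7·0.0073·3.0e8/4 = 3.8e6 m/s
T = 2πr/v = 2.0e-16 s

2.0e-16 s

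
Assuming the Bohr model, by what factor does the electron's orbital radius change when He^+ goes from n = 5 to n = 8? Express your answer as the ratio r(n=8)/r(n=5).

r ∝ Z^-1 · n^2; with Z fixed, r ∝ n^2.
r(n=8)/r(n=5) = (8/5)^2 = 64/25

64/25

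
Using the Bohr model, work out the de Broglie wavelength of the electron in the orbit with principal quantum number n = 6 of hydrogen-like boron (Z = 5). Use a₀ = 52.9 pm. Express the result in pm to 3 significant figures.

399 pm

The Bohr quantisation condition is nλ = 2πr_n.
r_n = n²a₀/Z = 381 pm
λ = 2πr_n/n = 2π·381/6 = 399 pm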